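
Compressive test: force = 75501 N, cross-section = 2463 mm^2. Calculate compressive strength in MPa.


CS = 75501 / 2463 = 30.7 MPa

30.7


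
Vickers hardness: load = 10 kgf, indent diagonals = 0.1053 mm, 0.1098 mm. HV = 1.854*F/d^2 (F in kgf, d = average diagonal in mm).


d_avg = (0.1053+0.1098)/2 = 0.10755 mm
HV = 1.854*10/0.10755^2 = 1603

1603


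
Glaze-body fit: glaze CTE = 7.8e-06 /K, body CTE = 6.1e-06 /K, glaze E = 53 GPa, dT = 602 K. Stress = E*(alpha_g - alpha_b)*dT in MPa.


Stress = 53*1000*(7.8e-06 - 6.1e-06)*602 = 54.2 MPa

54.2


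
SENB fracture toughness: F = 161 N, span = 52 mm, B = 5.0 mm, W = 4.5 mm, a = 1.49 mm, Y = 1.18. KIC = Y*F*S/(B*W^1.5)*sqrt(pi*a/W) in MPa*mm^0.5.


KIC = 1.18*161*52/(5.0*4.5^1.5)*sqrt(pi*1.49/4.5) = 211.1

211.1


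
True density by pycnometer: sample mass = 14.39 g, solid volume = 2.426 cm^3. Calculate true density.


TD = 14.39 / 2.426 = 5.932 g/cm^3

5.932


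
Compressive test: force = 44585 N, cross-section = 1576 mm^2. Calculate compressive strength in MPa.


CS = 44585 / 1576 = 28.3 MPa

28.3


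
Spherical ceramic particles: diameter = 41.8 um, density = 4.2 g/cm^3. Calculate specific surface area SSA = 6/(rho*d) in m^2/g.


SSA = 6 / (4.2 * 41.8) = 0.034 m^2/g

0.034


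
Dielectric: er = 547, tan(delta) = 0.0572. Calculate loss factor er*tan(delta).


Loss = 547 * 0.0572 = 31.288

31.288


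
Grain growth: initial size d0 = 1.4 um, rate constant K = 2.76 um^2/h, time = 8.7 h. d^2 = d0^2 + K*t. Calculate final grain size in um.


d^2 = 1.4^2 + 2.76*8.7 = 25.972
d = sqrt(25.972) = 5.1 um

5.1


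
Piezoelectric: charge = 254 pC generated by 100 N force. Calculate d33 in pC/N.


d33 = 254 / 100 = 2.5 pC/N

2.5


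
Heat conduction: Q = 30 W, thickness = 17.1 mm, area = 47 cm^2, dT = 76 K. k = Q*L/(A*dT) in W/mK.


k = 30*17.1/1000/(47/10000*76) = 1.44 W/mK

1.44


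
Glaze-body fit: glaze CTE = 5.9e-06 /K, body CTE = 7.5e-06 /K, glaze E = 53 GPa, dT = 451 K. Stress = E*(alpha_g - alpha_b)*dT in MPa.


Stress = 53*1000*(5.9e-06 - 7.5e-06)*451 = -38.2 MPa

-38.2


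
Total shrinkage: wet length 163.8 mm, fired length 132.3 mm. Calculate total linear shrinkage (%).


TS = (163.8 - 132.3) / 163.8 * 100 = 19.23%

19.23


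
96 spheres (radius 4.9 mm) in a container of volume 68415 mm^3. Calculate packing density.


V_sphere = 4/3*pi*4.9^3 = 492.807 mm^3
Total V = 96*492.807 = 47309.472 mm^3
PD = 47309.472 / 68415 = 0.692

0.692


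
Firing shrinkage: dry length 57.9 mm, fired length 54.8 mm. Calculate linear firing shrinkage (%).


FS = (57.9 - 54.8) / 57.9 * 100 = 5.35%

5.35


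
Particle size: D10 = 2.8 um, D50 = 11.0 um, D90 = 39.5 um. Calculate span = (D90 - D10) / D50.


Span = (39.5 - 2.8) / 11.0 = 36.7 / 11.0 = 3.336

3.336


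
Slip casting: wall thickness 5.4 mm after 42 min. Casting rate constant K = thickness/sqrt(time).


K = 5.4 / sqrt(42) = 5.4 / 6.4807 = 0.833 mm/min^0.5

0.833


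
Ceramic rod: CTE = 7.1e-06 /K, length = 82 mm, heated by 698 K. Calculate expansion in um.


dL = 7.1e-06 * 82 * 698 * 1000 = 406.376 um

406.376


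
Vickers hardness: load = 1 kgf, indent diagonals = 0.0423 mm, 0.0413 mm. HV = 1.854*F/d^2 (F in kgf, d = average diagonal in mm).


d_avg = (0.0423+0.0413)/2 = 0.0418 mm
HV = 1.854*1/0.0418^2 = 1061

1061


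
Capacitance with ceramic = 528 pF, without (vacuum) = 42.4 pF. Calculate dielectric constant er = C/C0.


er = 528 / 42.4 = 12.45

12.45


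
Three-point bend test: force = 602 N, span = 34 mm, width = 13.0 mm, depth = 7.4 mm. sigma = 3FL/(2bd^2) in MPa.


sigma = 3*602*34/(2*13.0*7.4^2) = 43.1 MPa

43.1


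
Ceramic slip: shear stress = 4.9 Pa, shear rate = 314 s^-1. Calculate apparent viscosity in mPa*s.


eta = tau/gamma * 1000 = 4.9/314 * 1000 = 15.6 mPa*s

15.6


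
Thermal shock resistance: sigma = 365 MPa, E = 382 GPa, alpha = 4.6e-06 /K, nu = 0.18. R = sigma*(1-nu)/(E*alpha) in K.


R = 365*(1-0.18)/(382*1000*4.6e-06) = 170 K

170


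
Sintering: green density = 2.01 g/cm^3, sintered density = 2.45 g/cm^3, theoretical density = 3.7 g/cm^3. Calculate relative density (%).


Relative = 2.45 / 3.7 * 100 = 66.2%

66.2


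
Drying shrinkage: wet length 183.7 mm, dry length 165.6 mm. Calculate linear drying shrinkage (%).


DS = (183.7 - 165.6) / 183.7 * 100 = 9.85%

9.85


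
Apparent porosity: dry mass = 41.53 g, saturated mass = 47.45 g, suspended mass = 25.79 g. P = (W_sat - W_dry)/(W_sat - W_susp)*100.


P = (47.45 - 41.53) / (47.45 - 25.79) * 100 = 5.92 / 21.66 * 100 = 27.3%

27.3


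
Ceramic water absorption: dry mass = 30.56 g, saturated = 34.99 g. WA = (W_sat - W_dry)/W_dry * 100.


WA = (34.99 - 30.56) / 30.56 * 100 = 14.5%

14.5


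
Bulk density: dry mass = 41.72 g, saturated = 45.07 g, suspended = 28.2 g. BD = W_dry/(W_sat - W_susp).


BD = 41.72 / (45.07 - 28.2) = 41.72 / 16.87 = 2.473 g/cm^3

2.473


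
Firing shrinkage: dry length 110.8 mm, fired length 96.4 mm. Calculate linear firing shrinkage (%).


FS = (110.8 - 96.4) / 110.8 * 100 = 13.0%

13.0


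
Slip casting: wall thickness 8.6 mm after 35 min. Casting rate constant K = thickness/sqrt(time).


K = 8.6 / sqrt(35) = 8.6 / 5.9161 = 1.454 mm/min^0.5

1.454


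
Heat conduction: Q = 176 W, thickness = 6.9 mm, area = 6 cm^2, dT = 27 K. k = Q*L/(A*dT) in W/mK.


k = 176*6.9/1000/(6/10000*27) = 74.96 W/mK

74.96


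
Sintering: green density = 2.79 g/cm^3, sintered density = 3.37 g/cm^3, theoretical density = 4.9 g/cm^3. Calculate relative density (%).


Relative = 3.37 / 4.9 * 100 = 68.8%

68.8


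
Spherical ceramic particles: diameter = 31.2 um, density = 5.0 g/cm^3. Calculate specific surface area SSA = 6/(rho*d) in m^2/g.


SSA = 6 / (5.0 * 31.2) = 0.038 m^2/g

0.038


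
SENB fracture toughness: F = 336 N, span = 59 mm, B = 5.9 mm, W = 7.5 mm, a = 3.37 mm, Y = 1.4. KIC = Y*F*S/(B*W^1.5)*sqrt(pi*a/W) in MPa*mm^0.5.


KIC = 1.4*336*59/(5.9*7.5^1.5)*sqrt(pi*3.37/7.5) = 272.1

272.1


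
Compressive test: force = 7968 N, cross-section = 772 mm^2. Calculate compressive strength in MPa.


CS = 7968 / 772 = 10.3 MPa

10.3


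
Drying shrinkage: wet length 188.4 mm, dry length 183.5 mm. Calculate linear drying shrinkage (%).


DS = (188.4 - 183.5) / 188.4 * 100 = 2.6%

2.6


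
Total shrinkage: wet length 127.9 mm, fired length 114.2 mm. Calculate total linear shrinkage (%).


TS = (127.9 - 114.2) / 127.9 * 100 = 10.71%

10.71


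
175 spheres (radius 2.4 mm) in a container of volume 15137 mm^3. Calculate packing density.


V_sphere = 4/3*pi*2.4^3 = 57.9058 mm^3
Total V = 175*57.9058 = 10133.515 mm^3
PD = 10133.515 / 15137 = 0.669

0.669


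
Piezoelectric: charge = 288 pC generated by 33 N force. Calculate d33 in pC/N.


d33 = 288 / 33 = 8.7 pC/N

8.7


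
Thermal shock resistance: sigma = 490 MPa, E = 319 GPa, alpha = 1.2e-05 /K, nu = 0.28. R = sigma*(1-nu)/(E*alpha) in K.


R = 490*(1-0.28)/(319*1000*1.2e-05) = 92 K

92


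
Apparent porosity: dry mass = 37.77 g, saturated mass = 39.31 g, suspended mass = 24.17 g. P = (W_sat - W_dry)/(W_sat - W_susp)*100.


P = (39.31 - 37.77) / (39.31 - 24.17) * 100 = 1.54 / 15.14 * 100 = 10.2%

10.2


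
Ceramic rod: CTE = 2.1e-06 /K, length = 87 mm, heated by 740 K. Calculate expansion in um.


dL = 2.1e-06 * 87 * 740 * 1000 = 135.198 um

135.198


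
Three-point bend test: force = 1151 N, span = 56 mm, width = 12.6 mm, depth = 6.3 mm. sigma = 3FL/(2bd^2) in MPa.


sigma = 3*1151*56/(2*12.6*6.3^2) = 193.3 MPa

193.3


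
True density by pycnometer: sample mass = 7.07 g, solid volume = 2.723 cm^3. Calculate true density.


TD = 7.07 / 2.723 = 2.596 g/cm^3

2.596


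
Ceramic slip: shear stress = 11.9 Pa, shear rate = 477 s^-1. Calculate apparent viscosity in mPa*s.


eta = tau/gamma * 1000 = 11.9/477 * 1000 = 24.9 mPa*s

24.9


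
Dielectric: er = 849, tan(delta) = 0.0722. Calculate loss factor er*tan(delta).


Loss = 849 * 0.0722 = 61.298

61.298


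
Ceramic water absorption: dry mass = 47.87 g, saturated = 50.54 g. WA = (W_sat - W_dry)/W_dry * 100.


WA = (50.54 - 47.87) / 47.87 * 100 = 5.58%

5.58


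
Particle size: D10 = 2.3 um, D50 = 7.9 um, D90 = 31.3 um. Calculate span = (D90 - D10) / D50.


Span = (31.3 - 2.3) / 7.9 = 29.0 / 7.9 = 3.671

3.671


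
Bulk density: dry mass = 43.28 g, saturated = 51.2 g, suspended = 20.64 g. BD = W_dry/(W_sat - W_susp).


BD = 43.28 / (51.2 - 20.64) = 43.28 / 30.56 = 1.416 g/cm^3

1.416


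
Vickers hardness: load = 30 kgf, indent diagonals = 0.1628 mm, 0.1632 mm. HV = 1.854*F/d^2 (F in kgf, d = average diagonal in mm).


d_avg = (0.1628+0.1632)/2 = 0.163 mm
HV = 1.854*30/0.163^2 = 2093

2093


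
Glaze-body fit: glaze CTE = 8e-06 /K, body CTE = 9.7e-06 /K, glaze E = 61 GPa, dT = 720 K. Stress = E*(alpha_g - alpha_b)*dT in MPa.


Stress = 61*1000*(8e-06 - 9.7e-06)*720 = -74.7 MPa

-74.7


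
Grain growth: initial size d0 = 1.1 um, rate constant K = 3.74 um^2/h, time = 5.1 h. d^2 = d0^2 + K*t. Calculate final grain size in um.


d^2 = 1.1^2 + 3.74*5.1 = 20.284
d = sqrt(20.284) = 4.5 um

4.5


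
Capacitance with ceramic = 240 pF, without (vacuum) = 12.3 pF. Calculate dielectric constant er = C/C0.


er = 240 / 12.3 = 19.51

19.51


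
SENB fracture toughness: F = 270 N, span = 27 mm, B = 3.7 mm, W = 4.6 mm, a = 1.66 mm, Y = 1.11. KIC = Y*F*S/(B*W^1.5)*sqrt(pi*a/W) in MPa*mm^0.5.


KIC = 1.11*270*27/(3.7*4.6^1.5)*sqrt(pi*1.66/4.6) = 236.03

236.03


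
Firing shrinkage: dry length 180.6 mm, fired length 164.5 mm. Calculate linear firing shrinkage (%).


FS = (180.6 - 164.5) / 180.6 * 100 = 8.91%

8.91


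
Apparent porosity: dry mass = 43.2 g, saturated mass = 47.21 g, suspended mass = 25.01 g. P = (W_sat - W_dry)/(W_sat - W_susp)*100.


P = (47.21 - 43.2) / (47.21 - 25.01) * 100 = 4.01 / 22.2 * 100 = 18.1%

18.1


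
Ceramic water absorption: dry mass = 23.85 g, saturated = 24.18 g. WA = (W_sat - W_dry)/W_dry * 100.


WA = (24.18 - 23.85) / 23.85 * 100 = 1.38%

1.38


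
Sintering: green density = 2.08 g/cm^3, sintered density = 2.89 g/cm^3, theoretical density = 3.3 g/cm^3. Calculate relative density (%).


Relative = 2.89 / 3.3 * 100 = 87.6%

87.6


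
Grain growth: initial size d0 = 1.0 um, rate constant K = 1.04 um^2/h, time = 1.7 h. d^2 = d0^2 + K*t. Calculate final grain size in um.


d^2 = 1.0^2 + 1.04*1.7 = 2.768
d = sqrt(2.768) = 1.66 um

1.66


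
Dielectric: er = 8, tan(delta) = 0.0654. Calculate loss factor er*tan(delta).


Loss = 8 * 0.0654 = 0.523

0.523


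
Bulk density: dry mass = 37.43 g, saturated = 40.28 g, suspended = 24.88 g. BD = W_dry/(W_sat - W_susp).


BD = 37.43 / (40.28 - 24.88) = 37.43 / 15.4 = 2.431 g/cm^3

2.431


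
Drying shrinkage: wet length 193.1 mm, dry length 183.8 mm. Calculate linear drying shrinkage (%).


DS = (193.1 - 183.8) / 193.1 * 100 = 4.82%

4.82


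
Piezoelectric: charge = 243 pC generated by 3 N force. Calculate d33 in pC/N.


d33 = 243 / 3 = 81.0 pC/N

81.0


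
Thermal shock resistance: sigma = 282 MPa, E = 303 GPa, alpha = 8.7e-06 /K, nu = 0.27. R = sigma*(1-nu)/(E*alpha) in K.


R = 282*(1-0.27)/(303*1000*8.7e-06) = 78 K

78


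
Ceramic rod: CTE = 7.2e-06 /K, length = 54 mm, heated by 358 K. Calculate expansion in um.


dL = 7.2e-06 * 54 * 358 * 1000 = 139.19 um

139.19


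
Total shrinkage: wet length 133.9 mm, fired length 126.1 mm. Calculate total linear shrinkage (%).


TS = (133.9 - 126.1) / 133.9 * 100 = 5.83%

5.83


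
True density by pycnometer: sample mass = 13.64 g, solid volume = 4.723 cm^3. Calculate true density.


TD = 13.64 / 4.723 = 2.888 g/cm^3

2.888


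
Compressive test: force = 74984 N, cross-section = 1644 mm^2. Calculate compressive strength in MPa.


CS = 74984 / 1644 = 45.6 MPa

45.6


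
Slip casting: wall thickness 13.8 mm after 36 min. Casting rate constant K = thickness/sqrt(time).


K = 13.8 / sqrt(36) = 13.8 / 6.0 = 2.3 mm/min^0.5

2.3


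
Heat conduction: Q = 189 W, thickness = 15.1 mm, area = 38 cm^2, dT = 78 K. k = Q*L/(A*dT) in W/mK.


k = 189*15.1/1000/(38/10000*78) = 9.63 W/mK

9.63


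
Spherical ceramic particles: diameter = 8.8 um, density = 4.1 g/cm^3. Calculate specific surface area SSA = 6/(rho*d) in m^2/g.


SSA = 6 / (4.1 * 8.8) = 0.166 m^2/g

0.166


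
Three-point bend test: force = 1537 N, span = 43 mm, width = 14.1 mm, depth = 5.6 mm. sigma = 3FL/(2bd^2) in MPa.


sigma = 3*1537*43/(2*14.1*5.6^2) = 224.2 MPa

224.2


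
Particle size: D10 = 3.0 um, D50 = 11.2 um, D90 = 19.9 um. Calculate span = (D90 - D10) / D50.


Span = (19.9 - 3.0) / 11.2 = 16.9 / 11.2 = 1.509

1.509


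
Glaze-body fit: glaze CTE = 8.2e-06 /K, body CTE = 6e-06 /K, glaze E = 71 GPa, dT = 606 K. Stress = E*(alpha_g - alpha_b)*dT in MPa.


Stress = 71*1000*(8.2e-06 - 6e-06)*606 = 94.7 MPa

94.7


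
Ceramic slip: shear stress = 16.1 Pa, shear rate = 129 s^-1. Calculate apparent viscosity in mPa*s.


eta = tau/gamma * 1000 = 16.1/129 * 1000 = 124.8 mPa*s

124.8


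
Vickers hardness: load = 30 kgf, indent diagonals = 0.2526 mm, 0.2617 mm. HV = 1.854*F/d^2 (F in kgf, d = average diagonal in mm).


d_avg = (0.2526+0.2617)/2 = 0.25715 mm
HV = 1.854*30/0.25715^2 = 841

841


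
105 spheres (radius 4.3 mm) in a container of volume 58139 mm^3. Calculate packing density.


V_sphere = 4/3*pi*4.3^3 = 333.0381 mm^3
Total V = 105*333.0381 = 34969.0005 mm^3
PD = 34969.0005 / 58139 = 0.601

0.601


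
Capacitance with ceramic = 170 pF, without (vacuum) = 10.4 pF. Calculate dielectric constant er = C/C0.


er = 170 / 10.4 = 16.35

16.35


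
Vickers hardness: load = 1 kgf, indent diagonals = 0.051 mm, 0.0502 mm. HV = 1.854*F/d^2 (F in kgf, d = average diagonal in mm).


d_avg = (0.051+0.0502)/2 = 0.0506 mm
HV = 1.854*1/0.0506^2 = 724

724


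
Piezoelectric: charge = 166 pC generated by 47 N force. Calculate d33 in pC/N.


d33 = 166 / 47 = 3.5 pC/N

3.5


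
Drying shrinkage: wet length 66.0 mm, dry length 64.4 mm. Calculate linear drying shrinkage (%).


DS = (66.0 - 64.4) / 66.0 * 100 = 2.42%

2.42


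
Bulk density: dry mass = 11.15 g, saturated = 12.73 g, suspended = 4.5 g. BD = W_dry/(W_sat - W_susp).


BD = 11.15 / (12.73 - 4.5) = 11.15 / 8.23 = 1.355 g/cm^3

1.355


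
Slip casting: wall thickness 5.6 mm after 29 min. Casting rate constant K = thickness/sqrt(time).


K = 5.6 / sqrt(29) = 5.6 / 5.3852 = 1.04 mm/min^0.5

1.04


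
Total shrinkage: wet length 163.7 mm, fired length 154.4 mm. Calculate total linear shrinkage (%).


TS = (163.7 - 154.4) / 163.7 * 100 = 5.68%

5.68


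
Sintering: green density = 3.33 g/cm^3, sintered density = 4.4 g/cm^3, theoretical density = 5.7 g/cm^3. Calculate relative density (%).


Relative = 4.4 / 5.7 * 100 = 77.2%

77.2


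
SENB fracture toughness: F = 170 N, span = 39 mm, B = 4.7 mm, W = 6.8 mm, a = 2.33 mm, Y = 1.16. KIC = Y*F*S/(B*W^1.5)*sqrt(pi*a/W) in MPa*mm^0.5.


KIC = 1.16*170*39/(4.7*6.8^1.5)*sqrt(pi*2.33/6.8) = 95.74

95.74


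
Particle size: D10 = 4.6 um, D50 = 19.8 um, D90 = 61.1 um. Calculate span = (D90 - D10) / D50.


Span = (61.1 - 4.6) / 19.8 = 56.5 / 19.8 = 2.854

2.854


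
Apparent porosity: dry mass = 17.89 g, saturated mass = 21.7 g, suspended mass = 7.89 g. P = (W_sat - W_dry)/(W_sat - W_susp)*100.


P = (21.7 - 17.89) / (21.7 - 7.89) * 100 = 3.81 / 13.81 * 100 = 27.6%

27.6


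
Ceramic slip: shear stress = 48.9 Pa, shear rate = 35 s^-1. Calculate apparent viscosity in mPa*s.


eta = tau/gamma * 1000 = 48.9/35 * 1000 = 1397.1 mPa*s

1397.1


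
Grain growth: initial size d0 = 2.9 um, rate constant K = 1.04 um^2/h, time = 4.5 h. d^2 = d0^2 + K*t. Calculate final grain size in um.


d^2 = 2.9^2 + 1.04*4.5 = 13.09
d = sqrt(13.09) = 3.62 um

3.62


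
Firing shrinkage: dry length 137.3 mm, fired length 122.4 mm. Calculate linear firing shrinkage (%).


FS = (137.3 - 122.4) / 137.3 * 100 = 10.85%

10.85


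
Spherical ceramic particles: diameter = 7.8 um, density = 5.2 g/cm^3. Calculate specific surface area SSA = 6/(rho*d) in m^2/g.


SSA = 6 / (5.2 * 7.8) = 0.148 m^2/g

0.148


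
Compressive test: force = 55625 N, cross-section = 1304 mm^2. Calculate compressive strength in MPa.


CS = 55625 / 1304 = 42.7 MPa

42.7


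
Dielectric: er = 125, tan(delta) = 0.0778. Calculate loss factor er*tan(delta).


Loss = 125 * 0.0778 = 9.725

9.725


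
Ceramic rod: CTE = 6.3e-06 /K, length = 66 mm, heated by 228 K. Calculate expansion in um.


dL = 6.3e-06 * 66 * 228 * 1000 = 94.802 um

94.802


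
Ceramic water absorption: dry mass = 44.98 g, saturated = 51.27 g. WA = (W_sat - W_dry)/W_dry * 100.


WA = (51.27 - 44.98) / 44.98 * 100 = 13.98%

13.98


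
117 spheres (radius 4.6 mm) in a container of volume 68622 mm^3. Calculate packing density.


V_sphere = 4/3*pi*4.6^3 = 407.7201 mm^3
Total V = 117*407.7201 = 47703.2517 mm^3
PD = 47703.2517 / 68622 = 0.695

0.695


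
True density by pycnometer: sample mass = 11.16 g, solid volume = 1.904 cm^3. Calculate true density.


TD = 11.16 / 1.904 = 5.861 g/cm^3

5.861


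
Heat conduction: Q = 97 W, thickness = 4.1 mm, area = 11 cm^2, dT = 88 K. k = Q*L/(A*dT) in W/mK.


k = 97*4.1/1000/(11/10000*88) = 4.11 W/mK

4.11


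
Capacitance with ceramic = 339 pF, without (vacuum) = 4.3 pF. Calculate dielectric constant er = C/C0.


er = 339 / 4.3 = 78.84

78.84


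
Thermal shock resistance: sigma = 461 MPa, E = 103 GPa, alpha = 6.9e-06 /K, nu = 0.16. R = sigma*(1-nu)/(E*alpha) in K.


R = 461*(1-0.16)/(103*1000*6.9e-06) = 545 K

545


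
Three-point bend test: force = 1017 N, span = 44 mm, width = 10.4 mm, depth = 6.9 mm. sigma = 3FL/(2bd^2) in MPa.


sigma = 3*1017*44/(2*10.4*6.9^2) = 135.6 MPa

135.6


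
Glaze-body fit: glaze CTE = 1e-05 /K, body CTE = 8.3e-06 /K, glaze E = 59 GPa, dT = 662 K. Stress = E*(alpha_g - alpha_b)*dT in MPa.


Stress = 59*1000*(1e-05 - 8.3e-06)*662 = 66.4 MPa

66.4


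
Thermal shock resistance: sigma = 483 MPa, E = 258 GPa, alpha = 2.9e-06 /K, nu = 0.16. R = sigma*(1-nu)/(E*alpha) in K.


R = 483*(1-0.16)/(258*1000*2.9e-06) = 542 K

542


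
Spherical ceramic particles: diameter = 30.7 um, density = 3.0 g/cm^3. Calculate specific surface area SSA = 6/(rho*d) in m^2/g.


SSA = 6 / (3.0 * 30.7) = 0.065 m^2/g

0.065


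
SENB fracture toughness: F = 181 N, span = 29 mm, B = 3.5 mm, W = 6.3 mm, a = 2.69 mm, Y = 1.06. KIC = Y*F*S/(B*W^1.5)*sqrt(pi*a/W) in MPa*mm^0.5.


KIC = 1.06*181*29/(3.5*6.3^1.5)*sqrt(pi*2.69/6.3) = 116.44

116.44


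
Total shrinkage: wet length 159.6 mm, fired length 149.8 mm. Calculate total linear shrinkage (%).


TS = (159.6 - 149.8) / 159.6 * 100 = 6.14%

6.14


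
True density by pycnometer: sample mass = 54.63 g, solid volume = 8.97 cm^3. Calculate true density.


TD = 54.63 / 8.97 = 6.09 g/cm^3

6.09


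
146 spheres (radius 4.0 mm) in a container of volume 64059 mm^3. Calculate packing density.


V_sphere = 4/3*pi*4.0^3 = 268.0826 mm^3
Total V = 146*268.0826 = 39140.0596 mm^3
PD = 39140.0596 / 64059 = 0.611

0.611


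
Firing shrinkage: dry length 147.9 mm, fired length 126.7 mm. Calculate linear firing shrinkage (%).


FS = (147.9 - 126.7) / 147.9 * 100 = 14.33%

14.33


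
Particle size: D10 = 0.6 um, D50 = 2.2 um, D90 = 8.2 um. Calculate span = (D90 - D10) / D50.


Span = (8.2 - 0.6) / 2.2 = 7.6 / 2.2 = 3.455

3.455


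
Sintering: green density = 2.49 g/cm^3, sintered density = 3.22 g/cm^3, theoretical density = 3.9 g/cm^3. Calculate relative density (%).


Relative = 3.22 / 3.9 * 100 = 82.6%

82.6


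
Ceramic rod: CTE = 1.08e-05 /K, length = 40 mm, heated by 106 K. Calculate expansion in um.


dL = 1.08e-05 * 40 * 106 * 1000 = 45.792 um

45.792


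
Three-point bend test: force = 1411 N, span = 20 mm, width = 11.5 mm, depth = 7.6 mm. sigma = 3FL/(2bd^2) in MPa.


sigma = 3*1411*20/(2*11.5*7.6^2) = 63.7 MPa

63.7


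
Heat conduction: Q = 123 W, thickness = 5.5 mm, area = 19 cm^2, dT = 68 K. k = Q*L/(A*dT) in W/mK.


k = 123*5.5/1000/(19/10000*68) = 5.24 W/mK

5.24


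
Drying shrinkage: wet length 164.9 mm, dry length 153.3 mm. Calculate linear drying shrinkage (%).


DS = (164.9 - 153.3) / 164.9 * 100 = 7.03%

7.03


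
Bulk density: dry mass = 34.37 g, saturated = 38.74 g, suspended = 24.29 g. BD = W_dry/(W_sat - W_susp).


BD = 34.37 / (38.74 - 24.29) = 34.37 / 14.45 = 2.379 g/cm^3

2.379


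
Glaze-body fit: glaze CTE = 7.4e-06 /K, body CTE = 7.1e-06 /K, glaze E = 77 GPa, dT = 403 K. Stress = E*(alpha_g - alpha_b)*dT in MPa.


Stress = 77*1000*(7.4e-06 - 7.1e-06)*403 = 9.3 MPa

9.3


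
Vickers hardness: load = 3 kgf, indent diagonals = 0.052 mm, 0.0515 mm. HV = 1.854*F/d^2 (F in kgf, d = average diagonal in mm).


d_avg = (0.052+0.0515)/2 = 0.05175 mm
HV = 1.854*3/0.05175^2 = 2077

2077


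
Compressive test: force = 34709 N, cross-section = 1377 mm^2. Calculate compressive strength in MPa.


CS = 34709 / 1377 = 25.2 MPa

25.2


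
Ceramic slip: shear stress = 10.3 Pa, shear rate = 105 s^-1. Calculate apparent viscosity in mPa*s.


eta = tau/gamma * 1000 = 10.3/105 * 1000 = 98.1 mPa*s

98.1


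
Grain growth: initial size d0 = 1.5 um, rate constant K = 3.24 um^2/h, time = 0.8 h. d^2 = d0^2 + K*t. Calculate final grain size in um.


d^2 = 1.5^2 + 3.24*0.8 = 4.842
d = sqrt(4.842) = 2.2 um

2.2


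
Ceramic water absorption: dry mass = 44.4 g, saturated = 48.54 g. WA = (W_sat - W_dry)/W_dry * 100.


WA = (48.54 - 44.4) / 44.4 * 100 = 9.32%

9.32


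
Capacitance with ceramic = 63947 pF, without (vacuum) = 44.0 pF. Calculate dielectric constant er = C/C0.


er = 63947 / 44.0 = 1453.34

1453.34


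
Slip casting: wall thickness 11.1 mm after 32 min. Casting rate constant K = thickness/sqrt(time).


K = 11.1 / sqrt(32) = 11.1 / 5.6569 = 1.962 mm/min^0.5

1.962


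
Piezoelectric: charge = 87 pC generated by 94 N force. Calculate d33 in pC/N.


d33 = 87 / 94 = 0.9 pC/N

0.9


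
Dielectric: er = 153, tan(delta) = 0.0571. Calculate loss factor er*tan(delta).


Loss = 153 * 0.0571 = 8.736

8.736


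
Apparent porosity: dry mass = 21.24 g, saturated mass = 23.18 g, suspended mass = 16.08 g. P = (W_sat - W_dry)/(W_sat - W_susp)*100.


P = (23.18 - 21.24) / (23.18 - 16.08) * 100 = 1.94 / 7.1 * 100 = 27.3%

27.3


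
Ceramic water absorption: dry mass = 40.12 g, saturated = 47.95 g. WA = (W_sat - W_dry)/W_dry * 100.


WA = (47.95 - 40.12) / 40.12 * 100 = 19.52%

19.52


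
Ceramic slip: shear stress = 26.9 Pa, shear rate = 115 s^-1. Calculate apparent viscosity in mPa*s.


eta = tau/gamma * 1000 = 26.9/115 * 1000 = 233.9 mPa*s

233.9


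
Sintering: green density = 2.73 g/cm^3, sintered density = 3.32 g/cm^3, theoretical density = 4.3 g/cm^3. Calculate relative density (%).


Relative = 3.32 / 4.3 * 100 = 77.2%

77.2


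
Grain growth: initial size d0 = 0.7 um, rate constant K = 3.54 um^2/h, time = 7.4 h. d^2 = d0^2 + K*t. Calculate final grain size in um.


d^2 = 0.7^2 + 3.54*7.4 = 26.686
d = sqrt(26.686) = 5.17 um

5.17


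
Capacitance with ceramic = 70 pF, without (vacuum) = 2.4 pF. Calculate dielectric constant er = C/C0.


er = 70 / 2.4 = 29.17

29.17


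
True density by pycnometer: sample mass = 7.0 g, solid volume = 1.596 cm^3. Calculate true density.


TD = 7.0 / 1.596 = 4.386 g/cm^3

4.386


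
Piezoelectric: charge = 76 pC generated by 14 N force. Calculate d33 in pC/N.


d33 = 76 / 14 = 5.4 pC/N

5.4


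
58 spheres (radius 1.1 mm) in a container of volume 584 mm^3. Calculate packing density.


V_sphere = 4/3*pi*1.1^3 = 5.5753 mm^3
Total V = 58*5.5753 = 323.3674 mm^3
PD = 323.3674 / 584 = 0.554

0.554


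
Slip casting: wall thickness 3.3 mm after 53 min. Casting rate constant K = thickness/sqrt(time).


K = 3.3 / sqrt(53) = 3.3 / 7.2801 = 0.453 mm/min^0.5

0.453


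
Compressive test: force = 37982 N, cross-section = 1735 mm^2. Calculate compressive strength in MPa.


CS = 37982 / 1735 = 21.9 MPa

21.9


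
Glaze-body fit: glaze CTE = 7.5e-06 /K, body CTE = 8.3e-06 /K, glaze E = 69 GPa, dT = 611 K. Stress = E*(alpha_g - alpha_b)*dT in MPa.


Stress = 69*1000*(7.5e-06 - 8.3e-06)*611 = -33.7 MPa

-33.7


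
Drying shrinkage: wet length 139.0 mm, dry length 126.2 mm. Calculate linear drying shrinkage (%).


DS = (139.0 - 126.2) / 139.0 * 100 = 9.21%

9.21


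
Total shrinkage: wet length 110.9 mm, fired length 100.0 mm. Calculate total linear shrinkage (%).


TS = (110.9 - 100.0) / 110.9 * 100 = 9.83%

9.83


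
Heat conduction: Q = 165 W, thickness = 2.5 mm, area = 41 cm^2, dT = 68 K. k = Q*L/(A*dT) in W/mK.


k = 165*2.5/1000/(41/10000*68) = 1.48 W/mK

1.48


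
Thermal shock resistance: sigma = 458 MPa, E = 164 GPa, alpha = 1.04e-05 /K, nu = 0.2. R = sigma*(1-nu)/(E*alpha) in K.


R = 458*(1-0.2)/(164*1000*1.04e-05) = 215 K

215


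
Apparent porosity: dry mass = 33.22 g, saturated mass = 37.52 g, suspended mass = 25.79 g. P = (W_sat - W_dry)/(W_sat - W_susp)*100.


P = (37.52 - 33.22) / (37.52 - 25.79) * 100 = 4.3 / 11.73 * 100 = 36.7%

36.7


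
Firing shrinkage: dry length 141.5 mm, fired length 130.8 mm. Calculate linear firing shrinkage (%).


FS = (141.5 - 130.8) / 141.5 * 100 = 7.56%

7.56


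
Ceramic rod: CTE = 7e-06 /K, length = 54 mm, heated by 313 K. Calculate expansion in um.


dL = 7e-06 * 54 * 313 * 1000 = 118.314 um

118.314


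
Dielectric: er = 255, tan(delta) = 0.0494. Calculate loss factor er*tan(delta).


Loss = 255 * 0.0494 = 12.597

12.597


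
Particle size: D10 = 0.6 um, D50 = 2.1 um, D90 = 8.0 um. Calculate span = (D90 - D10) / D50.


Span = (8.0 - 0.6) / 2.1 = 7.4 / 2.1 = 3.524

3.524


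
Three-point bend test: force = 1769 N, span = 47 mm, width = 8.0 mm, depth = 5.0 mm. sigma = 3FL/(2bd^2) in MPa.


sigma = 3*1769*47/(2*8.0*5.0^2) = 623.6 MPa

623.6


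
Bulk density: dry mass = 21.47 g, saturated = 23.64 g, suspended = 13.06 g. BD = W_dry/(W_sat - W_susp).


BD = 21.47 / (23.64 - 13.06) = 21.47 / 10.58 = 2.029 g/cm^3

2.029


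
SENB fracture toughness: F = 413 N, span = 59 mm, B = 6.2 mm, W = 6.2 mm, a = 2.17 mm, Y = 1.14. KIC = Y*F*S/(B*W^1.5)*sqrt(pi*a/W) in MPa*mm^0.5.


KIC = 1.14*413*59/(6.2*6.2^1.5)*sqrt(pi*2.17/6.2) = 304.32

304.32


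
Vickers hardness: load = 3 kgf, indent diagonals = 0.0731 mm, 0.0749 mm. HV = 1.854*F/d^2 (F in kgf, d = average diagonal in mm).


d_avg = (0.0731+0.0749)/2 = 0.074 mm
HV = 1.854*3/0.074^2 = 1016

1016


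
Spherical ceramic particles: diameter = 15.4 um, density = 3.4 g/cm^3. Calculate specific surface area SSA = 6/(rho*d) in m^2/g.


SSA = 6 / (3.4 * 15.4) = 0.115 m^2/g

0.115


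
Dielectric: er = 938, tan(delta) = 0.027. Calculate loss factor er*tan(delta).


Loss = 938 * 0.027 = 25.326

25.326


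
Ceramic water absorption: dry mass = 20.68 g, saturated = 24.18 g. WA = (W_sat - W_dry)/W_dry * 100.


WA = (24.18 - 20.68) / 20.68 * 100 = 16.92%

16.92


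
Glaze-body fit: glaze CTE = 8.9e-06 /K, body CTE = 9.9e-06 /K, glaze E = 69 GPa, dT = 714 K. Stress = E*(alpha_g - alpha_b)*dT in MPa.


Stress = 69*1000*(8.9e-06 - 9.9e-06)*714 = -49.3 MPa

-49.3


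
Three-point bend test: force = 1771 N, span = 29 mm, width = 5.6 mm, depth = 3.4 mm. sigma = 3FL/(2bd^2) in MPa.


sigma = 3*1771*29/(2*5.6*3.4^2) = 1190.0 MPa

1190.0


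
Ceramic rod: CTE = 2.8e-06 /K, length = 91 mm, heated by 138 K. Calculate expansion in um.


dL = 2.8e-06 * 91 * 138 * 1000 = 35.162 um

35.162


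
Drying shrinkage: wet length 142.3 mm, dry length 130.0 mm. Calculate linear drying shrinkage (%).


DS = (142.3 - 130.0) / 142.3 * 100 = 8.64%

8.64


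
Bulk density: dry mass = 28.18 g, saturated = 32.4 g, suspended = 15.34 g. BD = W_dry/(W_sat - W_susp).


BD = 28.18 / (32.4 - 15.34) = 28.18 / 17.06 = 1.652 g/cm^3

1.652


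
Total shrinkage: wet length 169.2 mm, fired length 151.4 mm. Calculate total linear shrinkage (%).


TS = (169.2 - 151.4) / 169.2 * 100 = 10.52%

10.52


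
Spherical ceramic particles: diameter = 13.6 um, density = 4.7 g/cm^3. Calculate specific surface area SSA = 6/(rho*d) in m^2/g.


SSA = 6 / (4.7 * 13.6) = 0.094 m^2/g

0.094


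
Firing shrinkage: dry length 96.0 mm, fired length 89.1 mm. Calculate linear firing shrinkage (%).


FS = (96.0 - 89.1) / 96.0 * 100 = 7.19%

7.19


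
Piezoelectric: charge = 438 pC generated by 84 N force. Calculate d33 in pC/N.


d33 = 438 / 84 = 5.2 pC/N

5.2


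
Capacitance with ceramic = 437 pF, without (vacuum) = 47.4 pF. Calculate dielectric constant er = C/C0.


er = 437 / 47.4 = 9.22

9.22


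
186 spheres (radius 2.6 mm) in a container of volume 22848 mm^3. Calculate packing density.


V_sphere = 4/3*pi*2.6^3 = 73.6222 mm^3
Total V = 186*73.6222 = 13693.7292 mm^3
PD = 13693.7292 / 22848 = 0.599

0.599


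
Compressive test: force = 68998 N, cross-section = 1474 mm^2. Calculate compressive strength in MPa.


CS = 68998 / 1474 = 46.8 MPa

46.8


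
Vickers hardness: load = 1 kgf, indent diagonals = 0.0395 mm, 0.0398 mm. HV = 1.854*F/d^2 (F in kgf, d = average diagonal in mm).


d_avg = (0.0395+0.0398)/2 = 0.03965 mm
HV = 1.854*1/0.03965^2 = 1179

1179


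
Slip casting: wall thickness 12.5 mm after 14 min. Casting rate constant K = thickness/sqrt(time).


K = 12.5 / sqrt(14) = 12.5 / 3.7417 = 3.341 mm/min^0.5

3.341


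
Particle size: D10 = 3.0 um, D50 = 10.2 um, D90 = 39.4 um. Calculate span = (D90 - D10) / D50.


Span = (39.4 - 3.0) / 10.2 = 36.4 / 10.2 = 3.569

3.569


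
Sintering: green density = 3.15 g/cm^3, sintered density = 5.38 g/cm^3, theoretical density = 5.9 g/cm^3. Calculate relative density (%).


Relative = 5.38 / 5.9 * 100 = 91.2%

91.2


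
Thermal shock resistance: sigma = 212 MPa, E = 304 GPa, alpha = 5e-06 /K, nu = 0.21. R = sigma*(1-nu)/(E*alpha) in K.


R = 212*(1-0.21)/(304*1000*5e-06) = 110 K

110


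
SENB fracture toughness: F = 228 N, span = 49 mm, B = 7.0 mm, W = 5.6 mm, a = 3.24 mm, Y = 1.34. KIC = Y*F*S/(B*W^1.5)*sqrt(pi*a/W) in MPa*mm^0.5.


KIC = 1.34*228*49/(7.0*5.6^1.5)*sqrt(pi*3.24/5.6) = 217.58

217.58


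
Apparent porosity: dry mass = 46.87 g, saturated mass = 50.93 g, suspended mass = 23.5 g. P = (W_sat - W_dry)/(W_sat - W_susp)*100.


P = (50.93 - 46.87) / (50.93 - 23.5) * 100 = 4.06 / 27.43 * 100 = 14.8%

14.8


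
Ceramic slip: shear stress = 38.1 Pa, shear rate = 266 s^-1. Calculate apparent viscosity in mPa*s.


eta = tau/gamma * 1000 = 38.1/266 * 1000 = 143.2 mPa*s

143.2


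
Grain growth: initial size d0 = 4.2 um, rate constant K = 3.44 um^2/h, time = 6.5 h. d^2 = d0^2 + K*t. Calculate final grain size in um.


d^2 = 4.2^2 + 3.44*6.5 = 40.0
d = sqrt(40.0) = 6.32 um

6.32


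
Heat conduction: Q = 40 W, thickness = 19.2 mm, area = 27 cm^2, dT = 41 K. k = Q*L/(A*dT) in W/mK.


k = 40*19.2/1000/(27/10000*41) = 6.94 W/mK

6.94


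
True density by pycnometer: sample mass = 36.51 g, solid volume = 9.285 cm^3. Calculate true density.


TD = 36.51 / 9.285 = 3.932 g/cm^3

3.932


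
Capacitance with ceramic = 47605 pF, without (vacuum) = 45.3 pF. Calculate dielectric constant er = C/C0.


er = 47605 / 45.3 = 1050.88

1050.88


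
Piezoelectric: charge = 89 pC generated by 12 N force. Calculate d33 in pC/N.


d33 = 89 / 12 = 7.4 pC/N

7.4


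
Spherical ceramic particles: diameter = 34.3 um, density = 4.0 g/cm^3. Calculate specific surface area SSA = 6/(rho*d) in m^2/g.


SSA = 6 / (4.0 * 34.3) = 0.044 m^2/g

0.044


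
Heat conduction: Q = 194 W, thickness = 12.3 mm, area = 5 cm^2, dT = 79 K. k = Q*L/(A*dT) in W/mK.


k = 194*12.3/1000/(5/10000*79) = 60.41 W/mK

60.41


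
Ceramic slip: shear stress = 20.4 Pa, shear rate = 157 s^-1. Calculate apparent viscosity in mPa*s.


eta = tau/gamma * 1000 = 20.4/157 * 1000 = 129.9 mPa*s

129.9


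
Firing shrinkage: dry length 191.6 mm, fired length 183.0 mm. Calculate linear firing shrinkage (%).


FS = (191.6 - 183.0) / 191.6 * 100 = 4.49%

4.49


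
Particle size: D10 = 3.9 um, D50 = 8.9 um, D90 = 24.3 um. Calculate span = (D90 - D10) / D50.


Span = (24.3 - 3.9) / 8.9 = 20.4 / 8.9 = 2.292

2.292


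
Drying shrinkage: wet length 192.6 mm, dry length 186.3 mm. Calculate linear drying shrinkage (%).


DS = (192.6 - 186.3) / 192.6 * 100 = 3.27%

3.27


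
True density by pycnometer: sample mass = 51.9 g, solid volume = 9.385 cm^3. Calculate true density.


TD = 51.9 / 9.385 = 5.53 g/cm^3

5.53


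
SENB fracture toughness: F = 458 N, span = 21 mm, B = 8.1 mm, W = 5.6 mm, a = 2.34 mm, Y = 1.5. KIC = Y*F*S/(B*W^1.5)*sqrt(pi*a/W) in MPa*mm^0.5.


KIC = 1.5*458*21/(8.1*5.6^1.5)*sqrt(pi*2.34/5.6) = 153.99

153.99


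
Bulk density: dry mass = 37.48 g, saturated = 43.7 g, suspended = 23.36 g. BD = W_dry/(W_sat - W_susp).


BD = 37.48 / (43.7 - 23.36) = 37.48 / 20.34 = 1.843 g/cm^3

1.843


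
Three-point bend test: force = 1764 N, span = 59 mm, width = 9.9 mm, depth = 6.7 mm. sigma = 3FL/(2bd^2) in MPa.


sigma = 3*1764*59/(2*9.9*6.7^2) = 351.3 MPa

351.3


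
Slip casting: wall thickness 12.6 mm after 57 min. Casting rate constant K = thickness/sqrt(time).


K = 12.6 / sqrt(57) = 12.6 / 7.5498 = 1.669 mm/min^0.5

1.669


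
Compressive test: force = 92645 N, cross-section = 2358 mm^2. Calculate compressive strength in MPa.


CS = 92645 / 2358 = 39.3 MPa

39.3


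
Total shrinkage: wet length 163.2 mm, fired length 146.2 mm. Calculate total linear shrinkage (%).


TS = (163.2 - 146.2) / 163.2 * 100 = 10.42%

10.42


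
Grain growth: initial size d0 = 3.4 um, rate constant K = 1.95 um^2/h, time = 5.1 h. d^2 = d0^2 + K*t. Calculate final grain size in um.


d^2 = 3.4^2 + 1.95*5.1 = 21.505
d = sqrt(21.505) = 4.64 um

4.64


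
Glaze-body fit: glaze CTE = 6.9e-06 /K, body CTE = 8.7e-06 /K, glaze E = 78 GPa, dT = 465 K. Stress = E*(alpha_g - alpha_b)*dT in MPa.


Stress = 78*1000*(6.9e-06 - 8.7e-06)*465 = -65.3 MPa

-65.3


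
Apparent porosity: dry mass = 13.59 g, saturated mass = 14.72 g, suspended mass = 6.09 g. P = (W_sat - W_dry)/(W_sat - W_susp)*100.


P = (14.72 - 13.59) / (14.72 - 6.09) * 100 = 1.13 / 8.63 * 100 = 13.1%

13.1


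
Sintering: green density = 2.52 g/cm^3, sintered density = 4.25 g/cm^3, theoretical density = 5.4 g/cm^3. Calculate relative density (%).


Relative = 4.25 / 5.4 * 100 = 78.7%

78.7


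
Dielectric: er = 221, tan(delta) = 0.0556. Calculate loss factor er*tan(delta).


Loss = 221 * 0.0556 = 12.288

12.288


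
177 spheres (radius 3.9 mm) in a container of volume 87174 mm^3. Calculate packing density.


V_sphere = 4/3*pi*3.9^3 = 248.4748 mm^3
Total V = 177*248.4748 = 43980.0396 mm^3
PD = 43980.0396 / 87174 = 0.505

0.505


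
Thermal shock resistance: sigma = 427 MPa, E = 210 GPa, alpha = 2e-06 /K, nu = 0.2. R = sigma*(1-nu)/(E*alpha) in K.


R = 427*(1-0.2)/(210*1000*2e-06) = 813 K

813


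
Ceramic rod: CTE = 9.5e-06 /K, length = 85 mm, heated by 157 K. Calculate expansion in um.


dL = 9.5e-06 * 85 * 157 * 1000 = 126.778 um

126.778


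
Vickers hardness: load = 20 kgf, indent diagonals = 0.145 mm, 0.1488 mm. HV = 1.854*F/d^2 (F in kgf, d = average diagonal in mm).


d_avg = (0.145+0.1488)/2 = 0.1469 mm
HV = 1.854*20/0.1469^2 = 1718

1718


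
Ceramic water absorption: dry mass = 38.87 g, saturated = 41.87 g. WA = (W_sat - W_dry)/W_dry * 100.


WA = (41.87 - 38.87) / 38.87 * 100 = 7.72%

7.72


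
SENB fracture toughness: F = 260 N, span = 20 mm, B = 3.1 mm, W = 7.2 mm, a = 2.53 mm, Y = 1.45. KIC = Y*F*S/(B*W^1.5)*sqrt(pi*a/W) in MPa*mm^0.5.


KIC = 1.45*260*20/(3.1*7.2^1.5)*sqrt(pi*2.53/7.2) = 132.28

132.28


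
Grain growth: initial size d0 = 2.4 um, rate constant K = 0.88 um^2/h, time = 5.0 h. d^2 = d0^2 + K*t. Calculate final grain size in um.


d^2 = 2.4^2 + 0.88*5.0 = 10.16
d = sqrt(10.16) = 3.19 um

3.19


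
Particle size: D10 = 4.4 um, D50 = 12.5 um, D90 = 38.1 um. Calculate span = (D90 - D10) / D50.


Span = (38.1 - 4.4) / 12.5 = 33.7 / 12.5 = 2.696

2.696


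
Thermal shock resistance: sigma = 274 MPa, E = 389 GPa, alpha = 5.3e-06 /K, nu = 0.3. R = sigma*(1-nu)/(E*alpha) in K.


R = 274*(1-0.3)/(389*1000*5.3e-06) = 93 K

93


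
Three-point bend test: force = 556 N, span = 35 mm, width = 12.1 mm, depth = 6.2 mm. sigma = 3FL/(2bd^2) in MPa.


sigma = 3*556*35/(2*12.1*6.2^2) = 62.8 MPa

62.8


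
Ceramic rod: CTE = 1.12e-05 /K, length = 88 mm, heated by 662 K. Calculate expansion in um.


dL = 1.12e-05 * 88 * 662 * 1000 = 652.467 um

652.467


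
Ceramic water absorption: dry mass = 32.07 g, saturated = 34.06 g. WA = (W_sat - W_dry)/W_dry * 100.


WA = (34.06 - 32.07) / 32.07 * 100 = 6.21%

6.21


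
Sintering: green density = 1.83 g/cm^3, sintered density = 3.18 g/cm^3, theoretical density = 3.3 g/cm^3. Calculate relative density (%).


Relative = 3.18 / 3.3 * 100 = 96.4%

96.4


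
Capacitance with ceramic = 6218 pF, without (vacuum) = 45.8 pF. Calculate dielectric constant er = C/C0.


er = 6218 / 45.8 = 135.76

135.76


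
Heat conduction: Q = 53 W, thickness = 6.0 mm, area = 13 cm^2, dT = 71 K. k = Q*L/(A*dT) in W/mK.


k = 53*6.0/1000/(13/10000*71) = 3.45 W/mK

3.45


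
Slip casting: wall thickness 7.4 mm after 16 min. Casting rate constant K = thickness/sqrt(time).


K = 7.4 / sqrt(16) = 7.4 / 4.0 = 1.85 mm/min^0.5

1.85


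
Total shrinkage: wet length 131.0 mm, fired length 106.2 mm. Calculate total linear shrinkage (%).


TS = (131.0 - 106.2) / 131.0 * 100 = 18.93%

18.93


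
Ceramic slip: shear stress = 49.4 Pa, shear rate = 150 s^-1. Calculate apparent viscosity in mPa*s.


eta = tau/gamma * 1000 = 49.4/150 * 1000 = 329.3 mPa*s

329.3


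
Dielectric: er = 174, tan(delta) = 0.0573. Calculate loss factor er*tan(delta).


Loss = 174 * 0.0573 = 9.97

9.97


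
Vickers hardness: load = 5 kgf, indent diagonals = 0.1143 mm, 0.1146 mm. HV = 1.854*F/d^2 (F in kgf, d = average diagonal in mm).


d_avg = (0.1143+0.1146)/2 = 0.11445 mm
HV = 1.854*5/0.11445^2 = 708

708


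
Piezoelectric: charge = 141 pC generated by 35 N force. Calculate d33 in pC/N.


d33 = 141 / 35 = 4.0 pC/N

4.0


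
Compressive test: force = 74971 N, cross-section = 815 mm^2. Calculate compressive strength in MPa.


CS = 74971 / 815 = 92.0 MPa

92.0


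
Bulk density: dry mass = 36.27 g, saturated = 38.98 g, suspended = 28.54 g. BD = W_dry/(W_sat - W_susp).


BD = 36.27 / (38.98 - 28.54) = 36.27 / 10.44 = 3.474 g/cm^3

3.474


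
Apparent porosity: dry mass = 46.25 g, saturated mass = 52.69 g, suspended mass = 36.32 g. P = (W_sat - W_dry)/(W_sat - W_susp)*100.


P = (52.69 - 46.25) / (52.69 - 36.32) * 100 = 6.44 / 16.37 * 100 = 39.3%

39.3


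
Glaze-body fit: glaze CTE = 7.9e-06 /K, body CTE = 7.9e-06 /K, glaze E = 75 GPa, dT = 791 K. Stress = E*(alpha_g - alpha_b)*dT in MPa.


Stress = 75*1000*(7.9e-06 - 7.9e-06)*791 = 0.0 MPa

0.0


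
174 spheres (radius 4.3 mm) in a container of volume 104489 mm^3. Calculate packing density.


V_sphere = 4/3*pi*4.3^3 = 333.0381 mm^3
Total V = 174*333.0381 = 57948.6294 mm^3
PD = 57948.6294 / 104489 = 0.555

0.555
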